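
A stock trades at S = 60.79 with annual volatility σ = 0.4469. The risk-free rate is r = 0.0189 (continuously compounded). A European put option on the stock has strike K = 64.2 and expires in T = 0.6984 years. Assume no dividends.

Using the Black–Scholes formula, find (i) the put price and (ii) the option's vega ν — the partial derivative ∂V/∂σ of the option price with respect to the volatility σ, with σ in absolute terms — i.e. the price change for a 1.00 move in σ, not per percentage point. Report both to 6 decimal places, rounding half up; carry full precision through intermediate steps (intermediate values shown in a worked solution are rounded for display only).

σ√T = 0.4469·√0.6984 = 0.373476
d₁ = (ln(S/K) + (r+σ²/2)T) / (σ√T) = (ln(60.79/64.2) + (0.0189+0.4469²/2)·0.6984) / 0.373476 = (-0.054578 + 0.082942) / 0.373476 = 0.075946
d₂ = d₁ − σ√T = 0.075946 − 0.373476 = -0.297530
e^{−rT} = e^{−0.0189·0.6984} = 0.986887
N(−d₁) = 0.469731,  N(−d₂) = 0.616969
Put price V = K·e^{−rT}·N(−d₂) − S·N(−d₁) = 39.090012 − 28.554953 = 10.535059
φ(d₁) = (1/√(2π))·e^{−d₁²/2} = 0.397793
ν = S·φ(d₁)·√T = 20.208862

price = 10.535059
ν = 20.208862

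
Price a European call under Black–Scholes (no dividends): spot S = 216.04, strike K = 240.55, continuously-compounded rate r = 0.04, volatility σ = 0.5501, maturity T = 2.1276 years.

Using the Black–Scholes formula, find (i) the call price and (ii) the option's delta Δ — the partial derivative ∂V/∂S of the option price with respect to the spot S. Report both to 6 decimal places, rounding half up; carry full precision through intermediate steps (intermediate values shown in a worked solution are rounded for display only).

σ√T = 0.5501·√2.1276 = 0.802392
d₁ = (ln(S/K) + (r+σ²/2)T) / (σ√T) = (ln(216.04/240.55) + (0.04+0.5501²/2)·2.1276) / 0.802392 = (-0.107464 + 0.407021) / 0.802392 = 0.373329
d₂ = d₁ − σ√T = 0.373329 − 0.802392 = -0.429063
e^{−rT} = e^{−0.04·2.1276} = 0.918417
N(d₁) = 0.645548,  N(d₂) = 0.333939
Call price V = S·N(d₁) − K·e^{−rT}·N(d₂) = 139.464224 − 73.775439 = 65.688785
Δ = N(d₁) = 0.645548

price = 65.688785
Δ = 0.645548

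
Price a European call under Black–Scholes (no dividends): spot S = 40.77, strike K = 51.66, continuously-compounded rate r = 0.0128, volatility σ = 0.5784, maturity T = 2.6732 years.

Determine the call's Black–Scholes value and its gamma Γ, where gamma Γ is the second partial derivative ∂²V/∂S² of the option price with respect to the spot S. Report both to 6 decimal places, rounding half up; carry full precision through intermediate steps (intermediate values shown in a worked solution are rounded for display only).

σ√T = 0.5784·√2.6732 = 0.945680
d₁ = (ln(S/K) + (r+σ²/2)T) / (σ√T) = (ln(40.77/51.66) + (0.0128+0.5784²/2)·2.6732) / 0.945680 = (-0.236737 + 0.481372) / 0.945680 = 0.258687
d₂ = d₁ − σ√T = 0.258687 − 0.945680 = -0.686993
e^{−rT} = e^{−0.0128·2.6732} = 0.966362
N(d₁) = 0.602061,  N(d₂) = 0.246044
Call price V = S·N(d₁) − K·e^{−rT}·N(d₂) = 24.546046 − 12.283049 = 12.262997
φ(d₁) = (1/√(2π))·e^{−d₁²/2} = 0.385815
Γ = φ(d₁) / (S·σ·√T) = 0.010007

price = 12.262997
Γ = 0.010007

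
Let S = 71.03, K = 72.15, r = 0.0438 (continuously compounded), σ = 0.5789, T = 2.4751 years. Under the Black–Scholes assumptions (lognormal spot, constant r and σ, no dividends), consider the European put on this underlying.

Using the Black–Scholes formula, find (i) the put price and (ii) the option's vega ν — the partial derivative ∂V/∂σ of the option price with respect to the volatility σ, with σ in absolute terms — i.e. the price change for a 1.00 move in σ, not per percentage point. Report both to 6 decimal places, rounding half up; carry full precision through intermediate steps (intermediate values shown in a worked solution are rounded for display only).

price = 20.806899
ν = 38.170052

σ√T = 0.5789·√2.4751 = 0.910752
d₁ = (ln(S/K) + (r+σ²/2)T) / (σ√T) = (ln(71.03/72.15) + (0.0438+0.5789²/2)·2.4751) / 0.910752 = (-0.015645 + 0.523144) / 0.910752 = 0.557231
d₂ = d₁ − σ√T = 0.557231 − 0.910752 = -0.353521
e^{−rT} = e^{−0.0438·2.4751} = 0.897260
N(−d₁) = 0.288685,  N(−d₂) = 0.638151
Put price V = K·e^{−rT}·N(−d₂) − S·N(−d₁) = 41.312191 − 20.505292 = 20.806899
φ(d₁) = (1/√(2π))·e^{−d₁²/2} = 0.341574
ν = S·φ(d₁)·√T = 38.170052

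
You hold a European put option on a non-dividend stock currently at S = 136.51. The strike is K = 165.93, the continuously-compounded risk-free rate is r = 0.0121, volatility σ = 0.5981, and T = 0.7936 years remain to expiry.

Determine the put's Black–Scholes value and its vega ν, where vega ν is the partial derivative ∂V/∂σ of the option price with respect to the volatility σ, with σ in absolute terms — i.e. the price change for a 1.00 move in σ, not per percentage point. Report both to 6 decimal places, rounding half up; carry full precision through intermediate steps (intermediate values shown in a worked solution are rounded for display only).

σ√T = 0.5981·√0.7936 = 0.532813
d₁ = (ln(S/K) + (r+σ²/2)T) / (σ√T) = (ln(136.51/165.93) + (0.0121+0.5981²/2)·0.7936) / 0.532813 = (-0.195168 + 0.151547) / 0.532813 = -0.081869
d₂ = d₁ − σ√T = -0.081869 − 0.532813 = -0.614682
e^{−rT} = e^{−0.0121·0.7936} = 0.990443
N(−d₁) = 0.532625,  N(−d₂) = 0.730618
Put price V = K·e^{−rT}·N(−d₂) − S·N(−d₁) = 120.072811 − 72.708579 = 47.364232
φ(d₁) = (1/√(2π))·e^{−d₁²/2} = 0.397608
ν = S·φ(d₁)·√T = 48.352610

price = 47.364232
ν = 48.352610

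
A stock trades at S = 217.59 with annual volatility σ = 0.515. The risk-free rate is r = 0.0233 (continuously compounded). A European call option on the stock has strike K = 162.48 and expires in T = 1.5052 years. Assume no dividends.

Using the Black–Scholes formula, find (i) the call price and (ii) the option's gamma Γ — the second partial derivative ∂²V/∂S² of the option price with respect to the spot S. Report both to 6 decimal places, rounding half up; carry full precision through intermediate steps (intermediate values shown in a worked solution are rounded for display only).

σ√T = 0.515·√1.5052 = 0.631836
d₁ = (ln(S/K) + (r+σ²/2)T) / (σ√T) = (ln(217.59/162.48) + (0.0233+0.515²/2)·1.5052) / 0.631836 = (0.292058 + 0.234679) / 0.631836 = 0.833661
d₂ = d₁ − σ√T = 0.833661 − 0.631836 = 0.201825
e^{−rT} = e^{−0.0233·1.5052} = 0.965537
N(d₁) = 0.797764,  N(d₂) = 0.579973
Call price V = S·N(d₁) − K·e^{−rT}·N(d₂) = 173.585478 − 90.986452 = 82.599026
φ(d₁) = (1/√(2π))·e^{−d₁²/2} = 0.281835
Γ = φ(d₁) / (S·σ·√T) = 0.002050

price = 82.599026
Γ = 0.002050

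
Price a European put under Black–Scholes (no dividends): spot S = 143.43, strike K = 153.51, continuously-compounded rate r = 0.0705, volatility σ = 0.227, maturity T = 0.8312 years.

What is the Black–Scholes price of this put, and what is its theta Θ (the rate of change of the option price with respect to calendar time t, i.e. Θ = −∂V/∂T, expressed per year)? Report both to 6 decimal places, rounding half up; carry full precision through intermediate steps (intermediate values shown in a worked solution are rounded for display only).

σ√T = 0.227·√0.8312 = 0.206956
d₁ = (ln(S/K) + (r+σ²/2)T) / (σ√T) = (ln(143.43/153.51) + (0.0705+0.227²/2)·0.8312) / 0.206956 = (-0.067919 + 0.080015) / 0.206956 = 0.058449
d₂ = d₁ − σ√T = 0.058449 − 0.206956 = -0.148507
e^{−rT} = e^{−0.0705·0.8312} = 0.943084
N(−d₁) = 0.476695,  N(−d₂) = 0.559029
Put price V = K·e^{−rT}·N(−d₂) − S·N(−d₁) = 80.932184 − 68.372417 = 12.559768
φ(d₁) = (1/√(2π))·e^{−d₁²/2} = 0.398261
Θ = −S·φ(d₁)·σ/(2√T) + r·K·e^{−rT}·N(−d₂) = −7.111338 + 5.705719 = -1.405619

price = 12.559768
Θ = -1.405619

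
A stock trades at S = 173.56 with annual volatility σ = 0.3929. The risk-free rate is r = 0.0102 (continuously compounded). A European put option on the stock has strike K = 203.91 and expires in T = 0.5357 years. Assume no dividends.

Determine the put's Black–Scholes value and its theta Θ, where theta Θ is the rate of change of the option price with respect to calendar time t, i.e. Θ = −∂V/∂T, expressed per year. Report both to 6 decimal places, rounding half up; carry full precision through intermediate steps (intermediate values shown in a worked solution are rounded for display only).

price = 39.183380
Θ = -15.613537

σ√T = 0.3929·√0.5357 = 0.287570
d₁ = (ln(S/K) + (r+σ²/2)T) / (σ√T) = (ln(173.56/203.91) + (0.0102+0.3929²/2)·0.5357) / 0.287570 = (-0.161155 + 0.046812) / 0.287570 = -0.397619
d₂ = d₁ − σ√T = -0.397619 − 0.287570 = -0.685189
e^{−rT} = e^{−0.0102·0.5357} = 0.994551
N(−d₁) = 0.654544,  N(−d₂) = 0.753388
Put price V = K·e^{−rT}·N(−d₂) − S·N(−d₁) = 152.786119 − 113.602739 = 39.183380
φ(d₁) = (1/√(2π))·e^{−d₁²/2} = 0.368620
Θ = −S·φ(d₁)·σ/(2√T) + r·K·e^{−rT}·N(−d₂) = −17.171955 + 1.558418 = -15.613537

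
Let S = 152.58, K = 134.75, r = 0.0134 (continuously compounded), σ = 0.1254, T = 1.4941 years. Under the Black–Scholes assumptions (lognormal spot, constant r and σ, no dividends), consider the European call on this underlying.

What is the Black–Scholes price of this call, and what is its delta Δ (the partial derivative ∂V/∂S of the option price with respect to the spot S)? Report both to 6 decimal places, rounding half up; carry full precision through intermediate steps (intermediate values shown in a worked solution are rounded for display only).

σ√T = 0.1254·√1.4941 = 0.153281
d₁ = (ln(S/K) + (r+σ²/2)T) / (σ√T) = (ln(152.58/134.75) + (0.0134+0.1254²/2)·1.4941) / 0.153281 = (0.124268 + 0.031768) / 0.153281 = 1.017977
d₂ = d₁ − σ√T = 1.017977 − 0.153281 = 0.864697
e^{−rT} = e^{−0.0134·1.4941} = 0.980178
N(d₁) = 0.845656,  N(d₂) = 0.806397
Call price V = S·N(d₁) − K·e^{−rT}·N(d₂) = 129.030142 − 106.508165 = 22.521977
Δ = N(d₁) = 0.845656

price = 22.521977
Δ = 0.845656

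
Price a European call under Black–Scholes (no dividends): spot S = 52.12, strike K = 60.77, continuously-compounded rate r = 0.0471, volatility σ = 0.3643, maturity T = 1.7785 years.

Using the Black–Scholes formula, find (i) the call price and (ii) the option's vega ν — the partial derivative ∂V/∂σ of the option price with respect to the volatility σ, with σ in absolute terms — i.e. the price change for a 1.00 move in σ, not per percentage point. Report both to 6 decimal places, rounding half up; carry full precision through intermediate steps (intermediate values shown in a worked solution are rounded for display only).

σ√T = 0.3643·√1.7785 = 0.485832
d₁ = (ln(S/K) + (r+σ²/2)T) / (σ√T) = (ln(52.12/60.77) + (0.0471+0.3643²/2)·1.7785) / 0.485832 = (-0.153547 + 0.201784) / 0.485832 = 0.099286
d₂ = d₁ − σ√T = 0.099286 − 0.485832 = -0.386546
e^{−rT} = e^{−0.0471·1.7785} = 0.919645
N(d₁) = 0.539544,  N(d₂) = 0.349546
Call price V = S·N(d₁) − K·e^{−rT}·N(d₂) = 28.121050 − 19.535026 = 8.586024
φ(d₁) = (1/√(2π))·e^{−d₁²/2} = 0.396981
ν = S·φ(d₁)·√T = 27.593122

price = 8.586024
ν = 27.593122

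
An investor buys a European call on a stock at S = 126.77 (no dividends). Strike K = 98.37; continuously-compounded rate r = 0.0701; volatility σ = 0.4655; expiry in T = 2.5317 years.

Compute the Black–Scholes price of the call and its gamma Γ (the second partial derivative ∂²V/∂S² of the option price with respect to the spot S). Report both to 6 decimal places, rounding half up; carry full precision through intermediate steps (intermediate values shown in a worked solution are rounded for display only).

price = 57.069445
Γ = 0.002700

σ√T = 0.4655·√2.5317 = 0.740672
d₁ = (ln(S/K) + (r+σ²/2)T) / (σ√T) = (ln(126.77/98.37) + (0.0701+0.4655²/2)·2.5317) / 0.740672 = (0.253639 + 0.451770) / 0.740672 = 0.952390
d₂ = d₁ − σ√T = 0.952390 − 0.740672 = 0.211718
e^{−rT} = e^{−0.0701·2.5317} = 0.837384
N(d₁) = 0.829550,  N(d₂) = 0.583836
Call price V = S·N(d₁) − K·e^{−rT}·N(d₂) = 105.162087 − 48.092642 = 57.069445
φ(d₁) = (1/√(2π))·e^{−d₁²/2} = 0.253482
Γ = φ(d₁) / (S·σ·√T) = 0.002700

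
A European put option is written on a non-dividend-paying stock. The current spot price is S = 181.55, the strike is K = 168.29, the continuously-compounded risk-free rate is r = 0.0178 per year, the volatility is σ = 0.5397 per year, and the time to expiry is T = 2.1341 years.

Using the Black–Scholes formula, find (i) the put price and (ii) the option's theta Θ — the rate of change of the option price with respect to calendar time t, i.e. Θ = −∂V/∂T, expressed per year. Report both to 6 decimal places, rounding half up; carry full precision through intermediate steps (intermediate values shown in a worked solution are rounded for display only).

price = 43.417579
Θ = -9.846199

σ√T = 0.5397·√2.1341 = 0.788424
d₁ = (ln(S/K) + (r+σ²/2)T) / (σ√T) = (ln(181.55/168.29) + (0.0178+0.5397²/2)·2.1341) / 0.788424 = (0.075842 + 0.348793) / 0.788424 = 0.538588
d₂ = d₁ − σ√T = 0.538588 − 0.788424 = -0.249836
e^{−rT} = e^{−0.0178·2.1341} = 0.962725
N(−d₁) = 0.295086,  N(−d₂) = 0.598643
Put price V = K·e^{−rT}·N(−d₂) − S·N(−d₁) = 96.990376 − 53.572798 = 43.417579
φ(d₁) = (1/√(2π))·e^{−d₁²/2} = 0.345081
Θ = −S·φ(d₁)·σ/(2√T) + r·K·e^{−rT}·N(−d₂) = −11.572627 + 1.726429 = -9.846199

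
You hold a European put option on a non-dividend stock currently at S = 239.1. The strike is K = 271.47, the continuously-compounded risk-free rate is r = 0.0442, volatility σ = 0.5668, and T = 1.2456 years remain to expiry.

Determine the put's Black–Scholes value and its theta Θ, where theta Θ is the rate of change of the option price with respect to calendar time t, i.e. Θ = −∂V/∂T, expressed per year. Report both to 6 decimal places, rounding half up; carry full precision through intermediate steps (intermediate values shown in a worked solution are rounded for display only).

price = 70.860079
Θ = -16.161657

σ√T = 0.5668·√1.2456 = 0.632585
d₁ = (ln(S/K) + (r+σ²/2)T) / (σ√T) = (ln(239.1/271.47) + (0.0442+0.5668²/2)·1.2456) / 0.632585 = (-0.126970 + 0.255138) / 0.632585 = 0.202610
d₂ = d₁ − σ√T = 0.202610 − 0.632585 = -0.429976
e^{−rT} = e^{−0.0442·1.2456} = 0.946433
N(−d₁) = 0.419720,  N(−d₂) = 0.666393
Put price V = K·e^{−rT}·N(−d₂) − S·N(−d₁) = 171.215151 − 100.355072 = 70.860079
φ(d₁) = (1/√(2π))·e^{−d₁²/2} = 0.390837
Θ = −S·φ(d₁)·σ/(2√T) + r·K·e^{−rT}·N(−d₂) = −23.729367 + 7.567710 = -16.161657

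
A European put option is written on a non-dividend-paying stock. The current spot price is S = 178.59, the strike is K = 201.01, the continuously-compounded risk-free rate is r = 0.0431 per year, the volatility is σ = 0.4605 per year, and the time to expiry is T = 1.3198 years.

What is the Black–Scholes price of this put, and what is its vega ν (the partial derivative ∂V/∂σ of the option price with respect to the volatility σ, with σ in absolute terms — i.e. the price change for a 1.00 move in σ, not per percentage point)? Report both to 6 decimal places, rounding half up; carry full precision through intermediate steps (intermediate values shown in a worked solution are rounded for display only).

σ√T = 0.4605·√1.3198 = 0.529034
d₁ = (ln(S/K) + (r+σ²/2)T) / (σ√T) = (ln(178.59/201.01) + (0.0431+0.4605²/2)·1.3198) / 0.529034 = (-0.118262 + 0.196822) / 0.529034 = 0.148497
d₂ = d₁ − σ√T = 0.148497 − 0.529034 = -0.380537
e^{−rT} = e^{−0.0431·1.3198} = 0.944704
N(−d₁) = 0.440975,  N(−d₂) = 0.648227
Put price V = K·e^{−rT}·N(−d₂) − S·N(−d₁) = 123.094999 − 78.753778 = 44.341221
φ(d₁) = (1/√(2π))·e^{−d₁²/2} = 0.394568
ν = S·φ(d₁)·√T = 80.952987

price = 44.341221
ν = 80.952987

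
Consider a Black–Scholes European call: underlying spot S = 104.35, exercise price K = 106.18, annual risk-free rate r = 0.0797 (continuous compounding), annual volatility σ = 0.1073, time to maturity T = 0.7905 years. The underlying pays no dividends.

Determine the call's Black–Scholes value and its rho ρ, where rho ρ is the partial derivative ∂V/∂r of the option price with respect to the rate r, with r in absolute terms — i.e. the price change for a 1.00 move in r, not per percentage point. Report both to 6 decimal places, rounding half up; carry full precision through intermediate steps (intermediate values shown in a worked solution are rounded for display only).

price = 6.643151
ρ = 52.532816

σ√T = 0.1073·√0.7905 = 0.095401
d₁ = (ln(S/K) + (r+σ²/2)T) / (σ√T) = (ln(104.35/106.18) + (0.0797+0.1073²/2)·0.7905) / 0.095401 = (-0.017385 + 0.067553) / 0.095401 = 0.525871
d₂ = d₁ − σ√T = 0.525871 − 0.095401 = 0.430470
e^{−rT} = e^{−0.0797·0.7905} = 0.938941
N(d₁) = 0.700511,  N(d₂) = 0.666573
Call price V = S·N(d₁) − K·e^{−rT}·N(d₂) = 73.098326 − 66.455175 = 6.643151
ρ = K·T·e^{−rT}·N(d₂) = 52.532816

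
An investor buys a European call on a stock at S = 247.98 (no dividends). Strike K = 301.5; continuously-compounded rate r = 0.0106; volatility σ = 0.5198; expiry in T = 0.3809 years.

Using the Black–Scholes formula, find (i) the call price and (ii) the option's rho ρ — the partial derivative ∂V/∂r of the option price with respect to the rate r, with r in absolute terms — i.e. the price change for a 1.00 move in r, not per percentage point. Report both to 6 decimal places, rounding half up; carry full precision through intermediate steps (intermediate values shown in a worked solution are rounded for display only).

σ√T = 0.5198·√0.3809 = 0.320805
d₁ = (ln(S/K) + (r+σ²/2)T) / (σ√T) = (ln(247.98/301.5) + (0.0106+0.5198²/2)·0.3809) / 0.320805 = (-0.195422 + 0.055496) / 0.320805 = -0.436172
d₂ = d₁ − σ√T = -0.436172 − 0.320805 = -0.756977
e^{−rT} = e^{−0.0106·0.3809} = 0.995971
N(d₁) = 0.331356,  N(d₂) = 0.224532
Call price V = S·N(d₁) − K·e^{−rT}·N(d₂) = 82.169670 − 67.423543 = 14.746127
ρ = K·T·e^{−rT}·N(d₂) = 25.681627

price = 14.746127
ρ = 25.681627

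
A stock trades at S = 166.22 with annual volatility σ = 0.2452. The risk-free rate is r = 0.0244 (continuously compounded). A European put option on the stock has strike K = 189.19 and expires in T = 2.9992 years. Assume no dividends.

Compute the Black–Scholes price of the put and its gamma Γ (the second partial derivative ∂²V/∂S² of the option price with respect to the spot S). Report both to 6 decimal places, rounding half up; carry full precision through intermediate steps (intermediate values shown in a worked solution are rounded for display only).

price = 33.815422
Γ = 0.005634

σ√T = 0.2452·√2.9992 = 0.424642
d₁ = (ln(S/K) + (r+σ²/2)T) / (σ√T) = (ln(166.22/189.19) + (0.0244+0.2452²/2)·2.9992) / 0.424642 = (-0.129440 + 0.163341) / 0.424642 = 0.079835
d₂ = d₁ − σ√T = 0.079835 − 0.424642 = -0.344807
e^{−rT} = e^{−0.0244·2.9992} = 0.929433
N(−d₁) = 0.468184,  N(−d₂) = 0.634880
Put price V = K·e^{−rT}·N(−d₂) − S·N(−d₁) = 111.636993 − 77.821571 = 33.815422
φ(d₁) = (1/√(2π))·e^{−d₁²/2} = 0.397673
Γ = φ(d₁) / (S·σ·√T) = 0.005634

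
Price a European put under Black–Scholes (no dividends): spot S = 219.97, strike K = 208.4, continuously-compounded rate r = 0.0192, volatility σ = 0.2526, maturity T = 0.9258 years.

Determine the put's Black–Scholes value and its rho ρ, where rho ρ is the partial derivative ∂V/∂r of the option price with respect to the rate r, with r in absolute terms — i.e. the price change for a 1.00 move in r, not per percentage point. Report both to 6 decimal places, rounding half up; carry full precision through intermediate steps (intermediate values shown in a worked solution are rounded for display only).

σ√T = 0.2526·√0.9258 = 0.243048
d₁ = (ln(S/K) + (r+σ²/2)T) / (σ√T) = (ln(219.97/208.4) + (0.0192+0.2526²/2)·0.9258) / 0.243048 = (0.054032 + 0.047312) / 0.243048 = 0.416969
d₂ = d₁ − σ√T = 0.416969 − 0.243048 = 0.173921
e^{−rT} = e^{−0.0192·0.9258} = 0.982382
N(−d₁) = 0.338351,  N(−d₂) = 0.430964
Put price V = K·e^{−rT}·N(−d₂) − S·N(−d₁) = 88.230522 − 74.426996 = 13.803526
ρ = −K·T·e^{−rT}·N(−d₂) = -81.683817

price = 13.803526
ρ = -81.683817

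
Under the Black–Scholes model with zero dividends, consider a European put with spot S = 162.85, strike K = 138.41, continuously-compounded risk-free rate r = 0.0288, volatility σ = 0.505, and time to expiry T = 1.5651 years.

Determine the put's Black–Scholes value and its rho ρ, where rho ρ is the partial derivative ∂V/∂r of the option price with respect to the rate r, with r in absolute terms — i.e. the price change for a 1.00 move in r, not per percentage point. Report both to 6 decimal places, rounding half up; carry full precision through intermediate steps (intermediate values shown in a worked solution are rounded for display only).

price = 23.203160
ρ = -102.477946

σ√T = 0.505·√1.5651 = 0.631775
d₁ = (ln(S/K) + (r+σ²/2)T) / (σ√T) = (ln(162.85/138.41) + (0.0288+0.505²/2)·1.5651) / 0.631775 = (0.162609 + 0.244645) / 0.631775 = 0.644619
d₂ = d₁ − σ√T = 0.644619 − 0.631775 = 0.012844
e^{−rT} = e^{−0.0288·1.5651} = 0.955926
N(−d₁) = 0.259587,  N(−d₂) = 0.494876
Put price V = K·e^{−rT}·N(−d₂) − S·N(−d₁) = 65.476932 − 42.273772 = 23.203160
ρ = −K·T·e^{−rT}·N(−d₂) = -102.477946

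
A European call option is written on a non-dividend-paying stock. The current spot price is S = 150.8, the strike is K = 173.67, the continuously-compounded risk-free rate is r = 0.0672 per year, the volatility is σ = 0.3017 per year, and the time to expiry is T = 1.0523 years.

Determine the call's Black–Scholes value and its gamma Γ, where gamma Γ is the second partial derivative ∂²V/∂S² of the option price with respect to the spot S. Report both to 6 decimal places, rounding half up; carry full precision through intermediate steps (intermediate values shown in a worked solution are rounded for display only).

σ√T = 0.3017·√1.0523 = 0.309489
d₁ = (ln(S/K) + (r+σ²/2)T) / (σ√T) = (ln(150.8/173.67) + (0.0672+0.3017²/2)·1.0523) / 0.309489 = (-0.141202 + 0.118606) / 0.309489 = -0.073011
d₂ = d₁ − σ√T = -0.073011 − 0.309489 = -0.382500
e^{−rT} = e^{−0.0672·1.0523} = 0.931728
N(d₁) = 0.470898,  N(d₂) = 0.351045
Call price V = S·N(d₁) − K·e^{−rT}·N(d₂) = 71.011494 − 56.803724 = 14.207770
φ(d₁) = (1/√(2π))·e^{−d₁²/2} = 0.397880
Γ = φ(d₁) / (S·σ·√T) = 0.008525

price = 14.207770
Γ = 0.008525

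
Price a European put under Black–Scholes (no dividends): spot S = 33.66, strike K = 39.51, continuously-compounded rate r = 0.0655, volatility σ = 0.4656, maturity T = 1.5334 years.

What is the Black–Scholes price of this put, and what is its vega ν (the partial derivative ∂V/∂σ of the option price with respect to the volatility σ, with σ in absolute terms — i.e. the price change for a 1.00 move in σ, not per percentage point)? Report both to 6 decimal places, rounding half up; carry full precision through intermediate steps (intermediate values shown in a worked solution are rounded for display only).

σ√T = 0.4656·√1.5334 = 0.576555
d₁ = (ln(S/K) + (r+σ²/2)T) / (σ√T) = (ln(33.66/39.51) + (0.0655+0.4656²/2)·1.5334) / 0.576555 = (-0.160244 + 0.266646) / 0.576555 = 0.184548
d₂ = d₁ − σ√T = 0.184548 − 0.576555 = -0.392007
e^{−rT} = e^{−0.0655·1.5334} = 0.904441
N(−d₁) = 0.426792,  N(−d₂) = 0.652474
Put price V = K·e^{−rT}·N(−d₂) − S·N(−d₁) = 23.315805 − 14.365816 = 8.949989
φ(d₁) = (1/√(2π))·e^{−d₁²/2} = 0.392206
ν = S·φ(d₁)·√T = 16.347688

price = 8.949989
ν = 16.347688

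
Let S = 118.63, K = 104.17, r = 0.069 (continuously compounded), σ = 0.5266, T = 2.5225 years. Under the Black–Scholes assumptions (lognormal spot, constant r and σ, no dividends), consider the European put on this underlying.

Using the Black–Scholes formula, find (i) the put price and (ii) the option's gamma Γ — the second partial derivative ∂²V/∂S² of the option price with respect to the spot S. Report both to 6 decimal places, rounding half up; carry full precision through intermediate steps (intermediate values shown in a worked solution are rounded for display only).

σ√T = 0.5266·√2.5225 = 0.836366
d₁ = (ln(S/K) + (r+σ²/2)T) / (σ√T) = (ln(118.63/104.17) + (0.069+0.5266²/2)·2.5225) / 0.836366 = (0.129985 + 0.523807) / 0.836366 = 0.781705
d₂ = d₁ − σ√T = 0.781705 − 0.836366 = -0.054661
e^{−rT} = e^{−0.069·2.5225} = 0.840253
N(−d₁) = 0.217194,  N(−d₂) = 0.521796
Put price V = K·e^{−rT}·N(−d₂) − S·N(−d₁) = 45.672320 − 25.765710 = 19.906610
φ(d₁) = (1/√(2π))·e^{−d₁²/2} = 0.293913
Γ = φ(d₁) / (S·σ·√T) = 0.002962

price = 19.906610
Γ = 0.002962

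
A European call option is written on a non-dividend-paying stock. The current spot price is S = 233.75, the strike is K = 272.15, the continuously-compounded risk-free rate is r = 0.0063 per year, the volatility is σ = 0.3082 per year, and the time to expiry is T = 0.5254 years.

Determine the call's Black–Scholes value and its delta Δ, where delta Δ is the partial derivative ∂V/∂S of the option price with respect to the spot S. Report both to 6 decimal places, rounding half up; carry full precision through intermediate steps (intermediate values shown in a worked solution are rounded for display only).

price = 8.480250
Δ = 0.289673

σ√T = 0.3082·√0.5254 = 0.223397
d₁ = (ln(S/K) + (r+σ²/2)T) / (σ√T) = (ln(233.75/272.15) + (0.0063+0.3082²/2)·0.5254) / 0.223397 = (-0.152101 + 0.028263) / 0.223397 = -0.554340
d₂ = d₁ − σ√T = -0.554340 − 0.223397 = -0.777737
e^{−rT} = e^{−0.0063·0.5254} = 0.996695
N(d₁) = 0.289673,  N(d₂) = 0.218362
Call price V = S·N(d₁) − K·e^{−rT}·N(d₂) = 67.711063 − 59.230813 = 8.480250
Δ = N(d₁) = 0.289673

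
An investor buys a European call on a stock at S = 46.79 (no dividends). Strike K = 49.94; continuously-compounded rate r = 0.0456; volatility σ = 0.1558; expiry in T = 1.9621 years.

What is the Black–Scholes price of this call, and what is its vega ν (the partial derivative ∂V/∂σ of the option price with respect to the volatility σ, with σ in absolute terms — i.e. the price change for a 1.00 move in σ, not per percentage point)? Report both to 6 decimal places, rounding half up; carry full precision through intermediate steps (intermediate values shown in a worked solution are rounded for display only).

σ√T = 0.1558·√1.9621 = 0.218237
d₁ = (ln(S/K) + (r+σ²/2)T) / (σ√T) = (ln(46.79/49.94) + (0.0456+0.1558²/2)·1.9621) / 0.218237 = (-0.065153 + 0.113285) / 0.218237 = 0.220552
d₂ = d₁ − σ√T = 0.220552 − 0.218237 = 0.002315
e^{−rT} = e^{−0.0456·1.9621} = 0.914414
N(d₁) = 0.587279,  N(d₂) = 0.500924
Call price V = S·N(d₁) − K·e^{−rT}·N(d₂) = 27.478807 − 22.875103 = 4.603703
φ(d₁) = (1/√(2π))·e^{−d₁²/2} = 0.389356
ν = S·φ(d₁)·√T = 25.518839

price = 4.603703
ν = 25.518839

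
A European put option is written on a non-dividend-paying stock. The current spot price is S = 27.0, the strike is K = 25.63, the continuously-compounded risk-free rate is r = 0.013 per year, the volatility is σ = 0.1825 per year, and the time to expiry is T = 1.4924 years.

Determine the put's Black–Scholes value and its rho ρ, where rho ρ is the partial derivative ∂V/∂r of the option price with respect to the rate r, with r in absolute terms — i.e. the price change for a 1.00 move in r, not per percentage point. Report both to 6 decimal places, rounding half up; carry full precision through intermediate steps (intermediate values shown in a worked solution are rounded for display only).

price = 1.499978
ρ = -15.650627

σ√T = 0.1825·√1.4924 = 0.222949
d₁ = (ln(S/K) + (r+σ²/2)T) / (σ√T) = (ln(27.0/25.63) + (0.013+0.1825²/2)·1.4924) / 0.222949 = (0.052073 + 0.044254) / 0.222949 = 0.432061
d₂ = d₁ − σ√T = 0.432061 − 0.222949 = 0.209112
e^{−rT} = e^{−0.013·1.4924} = 0.980786
N(−d₁) = 0.332848,  N(−d₂) = 0.417180
Put price V = K·e^{−rT}·N(−d₂) − S·N(−d₁) = 10.486885 − 8.986907 = 1.499978
ρ = −K·T·e^{−rT}·N(−d₂) = -15.650627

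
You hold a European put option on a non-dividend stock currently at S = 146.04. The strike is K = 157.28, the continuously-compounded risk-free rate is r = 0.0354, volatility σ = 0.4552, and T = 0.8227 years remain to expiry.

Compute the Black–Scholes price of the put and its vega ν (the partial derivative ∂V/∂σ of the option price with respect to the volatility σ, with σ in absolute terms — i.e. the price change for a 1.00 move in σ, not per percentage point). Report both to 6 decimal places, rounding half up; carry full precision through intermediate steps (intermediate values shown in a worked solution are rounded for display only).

σ√T = 0.4552·√0.8227 = 0.412879
d₁ = (ln(S/K) + (r+σ²/2)T) / (σ√T) = (ln(146.04/157.28) + (0.0354+0.4552²/2)·0.8227) / 0.412879 = (-0.074147 + 0.114358) / 0.412879 = 0.097392
d₂ = d₁ − σ√T = 0.097392 − 0.412879 = -0.315487
e^{−rT} = e^{−0.0354·0.8227} = 0.971296
N(−d₁) = 0.461208,  N(−d₂) = 0.623804
Put price V = K·e^{−rT}·N(−d₂) − S·N(−d₁) = 95.295753 − 67.354755 = 27.940998
φ(d₁) = (1/√(2π))·e^{−d₁²/2} = 0.397055
ν = S·φ(d₁)·√T = 52.594818

price = 27.940998
ν = 52.594818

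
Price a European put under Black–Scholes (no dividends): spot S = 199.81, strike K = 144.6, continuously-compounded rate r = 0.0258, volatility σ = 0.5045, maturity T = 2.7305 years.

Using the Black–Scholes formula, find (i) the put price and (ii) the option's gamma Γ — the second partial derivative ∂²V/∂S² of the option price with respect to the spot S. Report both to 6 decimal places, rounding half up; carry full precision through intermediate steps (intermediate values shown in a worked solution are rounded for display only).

σ√T = 0.5045·√2.7305 = 0.833647
d₁ = (ln(S/K) + (r+σ²/2)T) / (σ√T) = (ln(199.81/144.6) + (0.0258+0.5045²/2)·2.7305) / 0.833647 = (0.323396 + 0.417931) / 0.833647 = 0.889257
d₂ = d₁ − σ√T = 0.889257 − 0.833647 = 0.055610
e^{−rT} = e^{−0.0258·2.7305} = 0.931977
N(−d₁) = 0.186933,  N(−d₂) = 0.477826
Put price V = K·e^{−rT}·N(−d₂) − S·N(−d₁) = 64.393757 − 37.350998 = 27.042759
φ(d₁) = (1/√(2π))·e^{−d₁²/2} = 0.268655
Γ = φ(d₁) / (S·σ·√T) = 0.001613

price = 27.042759
Γ = 0.001613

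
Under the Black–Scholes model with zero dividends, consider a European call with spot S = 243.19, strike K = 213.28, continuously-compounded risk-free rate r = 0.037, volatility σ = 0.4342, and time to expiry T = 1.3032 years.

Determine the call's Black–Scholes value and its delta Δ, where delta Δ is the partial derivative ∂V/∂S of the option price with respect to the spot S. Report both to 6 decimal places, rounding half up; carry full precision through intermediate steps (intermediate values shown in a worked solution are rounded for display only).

σ√T = 0.4342·√1.3032 = 0.495673
d₁ = (ln(S/K) + (r+σ²/2)T) / (σ√T) = (ln(243.19/213.28) + (0.037+0.4342²/2)·1.3032) / 0.495673 = (0.131237 + 0.171064) / 0.495673 = 0.609881
d₂ = d₁ − σ√T = 0.609881 − 0.495673 = 0.114208
e^{−rT} = e^{−0.037·1.3032} = 0.952926
N(d₁) = 0.729030,  N(d₂) = 0.545463
Call price V = S·N(d₁) − K·e^{−rT}·N(d₂) = 177.292708 − 110.859973 = 66.432736
Δ = N(d₁) = 0.729030

price = 66.432736
Δ = 0.729030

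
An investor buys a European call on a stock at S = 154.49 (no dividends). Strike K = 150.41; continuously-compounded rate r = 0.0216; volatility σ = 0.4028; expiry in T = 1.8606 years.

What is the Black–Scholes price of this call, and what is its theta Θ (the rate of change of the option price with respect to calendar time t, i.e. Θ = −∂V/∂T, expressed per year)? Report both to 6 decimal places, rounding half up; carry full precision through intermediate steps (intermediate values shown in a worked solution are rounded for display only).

σ√T = 0.4028·√1.8606 = 0.549435
d₁ = (ln(S/K) + (r+σ²/2)T) / (σ√T) = (ln(154.49/150.41) + (0.0216+0.4028²/2)·1.8606) / 0.549435 = (0.026764 + 0.191128) / 0.549435 = 0.396576
d₂ = d₁ − σ√T = 0.396576 − 0.549435 = -0.152858
e^{−rT} = e^{−0.0216·1.8606} = 0.960608
N(d₁) = 0.654160,  N(d₂) = 0.439255
Call price V = S·N(d₁) − K·e^{−rT}·N(d₂) = 101.061170 − 63.465765 = 37.595406
φ(d₁) = (1/√(2π))·e^{−d₁²/2} = 0.368773
Θ = −S·φ(d₁)·σ/(2√T) − r·K·e^{−rT}·N(d₂) = −8.411861 − 1.370861 = -9.782722

price = 37.595406
Θ = -9.782722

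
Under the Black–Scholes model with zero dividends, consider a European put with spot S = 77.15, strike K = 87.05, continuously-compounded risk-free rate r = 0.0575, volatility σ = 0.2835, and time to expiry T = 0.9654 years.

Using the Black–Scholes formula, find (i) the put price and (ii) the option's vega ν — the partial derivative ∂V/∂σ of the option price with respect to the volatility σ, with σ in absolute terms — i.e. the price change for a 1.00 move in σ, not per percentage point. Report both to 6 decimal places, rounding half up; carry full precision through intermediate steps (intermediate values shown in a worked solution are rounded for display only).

σ√T = 0.2835·√0.9654 = 0.278552
d₁ = (ln(S/K) + (r+σ²/2)T) / (σ√T) = (ln(77.15/87.05) + (0.0575+0.2835²/2)·0.9654) / 0.278552 = (-0.120731 + 0.094306) / 0.278552 = -0.094865
d₂ = d₁ − σ√T = -0.094865 − 0.278552 = -0.373417
e^{−rT} = e^{−0.0575·0.9654} = 0.946002
N(−d₁) = 0.537789,  N(−d₂) = 0.645581
Put price V = K·e^{−rT}·N(−d₂) − S·N(−d₁) = 53.163269 − 41.490424 = 11.672846
φ(d₁) = (1/√(2π))·e^{−d₁²/2} = 0.397151
ν = S·φ(d₁)·√T = 30.105473

price = 11.672846
ν = 30.105473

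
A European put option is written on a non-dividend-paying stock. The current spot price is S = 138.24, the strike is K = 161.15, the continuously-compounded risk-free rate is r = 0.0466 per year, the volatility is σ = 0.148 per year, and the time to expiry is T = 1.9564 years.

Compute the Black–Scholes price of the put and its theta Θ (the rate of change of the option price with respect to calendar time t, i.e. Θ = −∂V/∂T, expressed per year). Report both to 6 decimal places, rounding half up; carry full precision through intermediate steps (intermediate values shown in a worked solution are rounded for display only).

σ√T = 0.148·√1.9564 = 0.207010
d₁ = (ln(S/K) + (r+σ²/2)T) / (σ√T) = (ln(138.24/161.15) + (0.0466+0.148²/2)·1.9564) / 0.207010 = (-0.153344 + 0.112595) / 0.207010 = -0.196849
d₂ = d₁ − σ√T = -0.196849 − 0.207010 = -0.403858
e^{−rT} = e^{−0.0466·1.9564} = 0.912864
N(−d₁) = 0.578027,  N(−d₂) = 0.656842
Put price V = K·e^{−rT}·N(−d₂) − S·N(−d₁) = 96.626680 − 79.906455 = 16.720224
φ(d₁) = (1/√(2π))·e^{−d₁²/2} = 0.391287
Θ = −S·φ(d₁)·σ/(2√T) + r·K·e^{−rT}·N(−d₂) = −2.861754 + 4.502803 = 1.641049

price = 16.720224
Θ = 1.641049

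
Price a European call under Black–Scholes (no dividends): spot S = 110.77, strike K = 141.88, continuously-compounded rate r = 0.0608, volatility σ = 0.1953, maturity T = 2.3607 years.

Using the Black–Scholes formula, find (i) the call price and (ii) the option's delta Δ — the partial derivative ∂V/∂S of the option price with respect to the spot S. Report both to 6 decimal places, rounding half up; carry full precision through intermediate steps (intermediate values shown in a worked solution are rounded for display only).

σ√T = 0.1953·√2.3607 = 0.300070
d₁ = (ln(S/K) + (r+σ²/2)T) / (σ√T) = (ln(110.77/141.88) + (0.0608+0.1953²/2)·2.3607) / 0.300070 = (-0.247526 + 0.188552) / 0.300070 = -0.196534
d₂ = d₁ − σ√T = -0.196534 − 0.300070 = -0.496604
e^{−rT} = e^{−0.0608·2.3607} = 0.866294
N(d₁) = 0.422096,  N(d₂) = 0.309734
Call price V = S·N(d₁) − K·e^{−rT}·N(d₂) = 46.755571 − 38.069359 = 8.686212
Δ = N(d₁) = 0.422096

price = 8.686212
Δ = 0.422096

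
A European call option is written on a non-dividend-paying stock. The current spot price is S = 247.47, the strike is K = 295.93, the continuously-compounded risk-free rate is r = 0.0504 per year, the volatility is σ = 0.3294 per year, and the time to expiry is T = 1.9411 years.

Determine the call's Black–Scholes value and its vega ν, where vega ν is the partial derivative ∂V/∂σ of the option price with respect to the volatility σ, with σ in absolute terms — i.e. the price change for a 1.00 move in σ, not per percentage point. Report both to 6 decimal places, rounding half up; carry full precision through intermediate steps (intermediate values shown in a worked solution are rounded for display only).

σ√T = 0.3294·√1.9411 = 0.458931
d₁ = (ln(S/K) + (r+σ²/2)T) / (σ√T) = (ln(247.47/295.93) + (0.0504+0.3294²/2)·1.9411) / 0.458931 = (-0.178834 + 0.203140) / 0.458931 = 0.052964
d₂ = d₁ − σ√T = 0.052964 − 0.458931 = -0.405967
e^{−rT} = e^{−0.0504·1.9411} = 0.906802
N(d₁) = 0.521120,  N(d₂) = 0.342383
Call price V = S·N(d₁) − K·e^{−rT}·N(d₂) = 128.961480 − 91.878508 = 37.082973
φ(d₁) = (1/√(2π))·e^{−d₁²/2} = 0.398383
ν = S·φ(d₁)·√T = 137.355939

price = 37.082973
ν = 137.355939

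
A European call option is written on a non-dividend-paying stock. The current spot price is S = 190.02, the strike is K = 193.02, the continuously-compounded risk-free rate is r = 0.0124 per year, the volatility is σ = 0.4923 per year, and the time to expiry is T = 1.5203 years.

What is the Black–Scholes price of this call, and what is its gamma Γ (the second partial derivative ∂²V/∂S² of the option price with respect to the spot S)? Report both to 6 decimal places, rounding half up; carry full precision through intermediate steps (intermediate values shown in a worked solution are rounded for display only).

price = 45.549511
Γ = 0.003298

σ√T = 0.4923·√1.5203 = 0.607008
d₁ = (ln(S/K) + (r+σ²/2)T) / (σ√T) = (ln(190.02/193.02) + (0.0124+0.4923²/2)·1.5203) / 0.607008 = (-0.015664 + 0.203081) / 0.607008 = 0.308755
d₂ = d₁ − σ√T = 0.308755 − 0.607008 = -0.298253
e^{−rT} = e^{−0.0124·1.5203} = 0.981325
N(d₁) = 0.621246,  N(d₂) = 0.382755
Call price V = S·N(d₁) − K·e^{−rT}·N(d₂) = 118.049159 − 72.499647 = 45.549511
φ(d₁) = (1/√(2π))·e^{−d₁²/2} = 0.380373
Γ = φ(d₁) / (S·σ·√T) = 0.003298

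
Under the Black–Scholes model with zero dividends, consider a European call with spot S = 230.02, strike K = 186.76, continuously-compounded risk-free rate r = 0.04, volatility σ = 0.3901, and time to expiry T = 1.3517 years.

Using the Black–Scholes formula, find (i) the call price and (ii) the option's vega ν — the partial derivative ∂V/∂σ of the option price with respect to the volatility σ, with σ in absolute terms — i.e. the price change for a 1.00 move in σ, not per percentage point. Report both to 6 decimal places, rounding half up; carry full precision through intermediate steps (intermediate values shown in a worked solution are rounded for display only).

σ√T = 0.3901·√1.3517 = 0.453541
d₁ = (ln(S/K) + (r+σ²/2)T) / (σ√T) = (ln(230.02/186.76) + (0.04+0.3901²/2)·1.3517) / 0.453541 = (0.208342 + 0.156918) / 0.453541 = 0.805351
d₂ = d₁ − σ√T = 0.805351 − 0.453541 = 0.351811
e^{−rT} = e^{−0.04·1.3517} = 0.947368
N(d₁) = 0.789691,  N(d₂) = 0.637510
Call price V = S·N(d₁) − K·e^{−rT}·N(d₂) = 181.644832 − 112.794867 = 68.849965
φ(d₁) = (1/√(2π))·e^{−d₁²/2} = 0.288450
ν = S·φ(d₁)·√T = 77.139387

price = 68.849965
ν = 77.139387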